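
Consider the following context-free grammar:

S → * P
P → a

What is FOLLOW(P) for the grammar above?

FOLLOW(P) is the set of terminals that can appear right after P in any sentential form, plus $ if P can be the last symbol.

We compute FOLLOW(P) using the standard algorithm.
FOLLOW(S) starts with {$}.
FIRST(P) = {a}
FIRST(S) = {*}
FOLLOW(P) = {$}
FOLLOW(S) = {$}
Therefore, FOLLOW(P) = {$}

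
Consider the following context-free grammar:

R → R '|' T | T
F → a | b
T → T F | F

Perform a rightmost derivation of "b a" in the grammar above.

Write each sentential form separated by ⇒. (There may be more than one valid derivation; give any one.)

R ⇒ T ⇒ T F ⇒ T a ⇒ F a ⇒ b a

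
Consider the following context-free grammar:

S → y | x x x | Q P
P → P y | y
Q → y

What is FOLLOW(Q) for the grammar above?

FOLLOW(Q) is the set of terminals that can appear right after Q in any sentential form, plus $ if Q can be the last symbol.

We compute FOLLOW(Q) using the standard algorithm.
FOLLOW(S) starts with {$}.
FIRST(P) = {y}
FIRST(Q) = {y}
FIRST(S) = {x, y}
FOLLOW(P) = {$, y}
FOLLOW(Q) = {y}
FOLLOW(S) = {$}
Therefore, FOLLOW(Q) = {y}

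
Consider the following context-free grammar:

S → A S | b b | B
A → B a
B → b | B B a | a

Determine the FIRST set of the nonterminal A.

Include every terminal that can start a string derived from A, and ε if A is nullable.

We compute FIRST(A) using the standard algorithm.
FIRST(A) = {a, b}
FIRST(B) = {a, b}
FIRST(S) = {a, b}
Therefore, FIRST(A) = {a, b}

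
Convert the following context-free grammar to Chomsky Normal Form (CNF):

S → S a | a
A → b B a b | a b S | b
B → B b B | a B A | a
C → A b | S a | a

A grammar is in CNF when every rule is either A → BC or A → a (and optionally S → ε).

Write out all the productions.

TA → a; S → a; TB → b; A → b; B → a; C → a; S → S TA; A → TB X0; X0 → B X1; X1 → TA TB; A → TA X2; X2 → TB S; B → B X3; X3 → TB B; B → TA X4; X4 → B A; C → A TB; C → S TA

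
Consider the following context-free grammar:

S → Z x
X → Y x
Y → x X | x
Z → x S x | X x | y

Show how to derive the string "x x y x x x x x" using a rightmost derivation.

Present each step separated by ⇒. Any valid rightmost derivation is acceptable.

S ⇒ Z x ⇒ x S x x ⇒ x Z x x x ⇒ x x S x x x x ⇒ x x Z x x x x x ⇒ x x y x x x x x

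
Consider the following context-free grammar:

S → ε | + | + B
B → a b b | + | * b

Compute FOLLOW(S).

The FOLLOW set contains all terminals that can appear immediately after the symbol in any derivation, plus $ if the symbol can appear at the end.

We compute FOLLOW(S) using the standard algorithm.
FOLLOW(S) starts with {$}.
FIRST(B) = {*, +, a}
FIRST(S) = {+, ε}
FOLLOW(B) = {$}
FOLLOW(S) = {$}
Therefore, FOLLOW(S) = {$}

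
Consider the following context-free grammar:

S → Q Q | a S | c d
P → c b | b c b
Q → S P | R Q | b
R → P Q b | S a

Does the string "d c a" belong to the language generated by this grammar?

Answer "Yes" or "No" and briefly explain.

No - no valid derivation exists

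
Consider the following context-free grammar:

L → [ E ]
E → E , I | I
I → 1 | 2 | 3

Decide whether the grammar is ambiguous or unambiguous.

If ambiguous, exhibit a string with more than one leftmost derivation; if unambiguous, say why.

Unambiguous - every string in the language has a unique leftmost derivation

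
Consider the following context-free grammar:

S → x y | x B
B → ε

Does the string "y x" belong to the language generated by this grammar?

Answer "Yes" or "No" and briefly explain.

No - no valid derivation exists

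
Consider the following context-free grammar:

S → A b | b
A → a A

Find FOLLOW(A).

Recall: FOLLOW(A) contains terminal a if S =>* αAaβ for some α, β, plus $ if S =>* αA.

We compute FOLLOW(A) using the standard algorithm.
FOLLOW(S) starts with {$}.
FIRST(A) = {a}
FIRST(S) = {a, b}
FOLLOW(A) = {b}
FOLLOW(S) = {$}
Therefore, FOLLOW(A) = {b}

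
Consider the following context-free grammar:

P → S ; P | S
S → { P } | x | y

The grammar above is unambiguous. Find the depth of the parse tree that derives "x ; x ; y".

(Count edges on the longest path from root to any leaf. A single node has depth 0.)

4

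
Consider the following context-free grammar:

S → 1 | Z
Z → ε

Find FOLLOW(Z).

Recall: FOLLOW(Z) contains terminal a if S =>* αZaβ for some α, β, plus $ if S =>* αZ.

We compute FOLLOW(Z) using the standard algorithm.
FOLLOW(S) starts with {$}.
FIRST(S) = {1, ε}
FIRST(Z) = {ε}
FOLLOW(S) = {$}
FOLLOW(Z) = {$}
Therefore, FOLLOW(Z) = {$}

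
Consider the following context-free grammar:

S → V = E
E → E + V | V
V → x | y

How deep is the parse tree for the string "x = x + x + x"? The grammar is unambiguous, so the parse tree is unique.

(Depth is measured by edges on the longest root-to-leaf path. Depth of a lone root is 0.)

5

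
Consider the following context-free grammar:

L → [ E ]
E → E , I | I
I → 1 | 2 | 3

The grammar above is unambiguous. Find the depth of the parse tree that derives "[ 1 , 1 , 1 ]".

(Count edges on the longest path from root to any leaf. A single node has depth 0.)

5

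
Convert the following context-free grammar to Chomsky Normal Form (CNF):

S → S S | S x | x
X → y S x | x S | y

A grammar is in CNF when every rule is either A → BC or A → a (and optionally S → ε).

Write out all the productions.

TX → x; S → x; TY → y; X → y; S → S S; S → S TX; X → TY X0; X0 → S TX; X → TX S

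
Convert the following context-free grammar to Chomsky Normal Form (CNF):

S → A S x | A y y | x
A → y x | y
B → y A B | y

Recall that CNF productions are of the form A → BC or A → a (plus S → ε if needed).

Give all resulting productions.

TX → x; TY → y; S → x; A → y; B → y; S → A X0; X0 → S TX; S → A X1; X1 → TY TY; A → TY TX; B → TY X2; X2 → A B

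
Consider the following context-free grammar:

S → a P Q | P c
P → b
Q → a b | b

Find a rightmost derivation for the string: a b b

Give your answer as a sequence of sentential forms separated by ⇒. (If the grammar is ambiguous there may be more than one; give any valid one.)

S ⇒ a P Q ⇒ a P b ⇒ a b b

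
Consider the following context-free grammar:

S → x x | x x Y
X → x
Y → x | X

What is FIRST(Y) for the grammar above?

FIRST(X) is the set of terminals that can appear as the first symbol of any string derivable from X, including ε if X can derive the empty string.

We compute FIRST(Y) using the standard algorithm.
FIRST(S) = {x}
FIRST(X) = {x}
FIRST(Y) = {x}
Therefore, FIRST(Y) = {x}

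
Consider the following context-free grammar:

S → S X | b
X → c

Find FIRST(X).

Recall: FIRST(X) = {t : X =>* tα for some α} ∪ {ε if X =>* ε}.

We compute FIRST(X) using the standard algorithm.
FIRST(S) = {b}
FIRST(X) = {c}
Therefore, FIRST(X) = {c}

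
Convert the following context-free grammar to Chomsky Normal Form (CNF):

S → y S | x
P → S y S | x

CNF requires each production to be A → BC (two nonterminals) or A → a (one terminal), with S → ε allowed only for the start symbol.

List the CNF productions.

TY → y; S → x; P → x; S → TY S; P → S X0; X0 → TY S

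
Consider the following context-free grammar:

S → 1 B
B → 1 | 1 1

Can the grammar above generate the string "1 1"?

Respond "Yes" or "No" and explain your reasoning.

Yes - a valid derivation exists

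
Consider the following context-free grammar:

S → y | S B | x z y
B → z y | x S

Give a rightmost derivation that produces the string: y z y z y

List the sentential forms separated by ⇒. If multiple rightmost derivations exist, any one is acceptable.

S ⇒ S B ⇒ S z y ⇒ S B z y ⇒ S z y z y ⇒ y z y z y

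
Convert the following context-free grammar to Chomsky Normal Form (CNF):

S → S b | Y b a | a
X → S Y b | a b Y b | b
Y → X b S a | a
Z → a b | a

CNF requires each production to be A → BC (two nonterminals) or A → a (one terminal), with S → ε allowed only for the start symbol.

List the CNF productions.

TB → b; TA → a; S → a; X → b; Y → a; Z → a; S → S TB; S → Y X0; X0 → TB TA; X → S X1; X1 → Y TB; X → TA X2; X2 → TB X3; X3 → Y TB; Y → X X4; X4 → TB X5; X5 → S TA; Z → TA TB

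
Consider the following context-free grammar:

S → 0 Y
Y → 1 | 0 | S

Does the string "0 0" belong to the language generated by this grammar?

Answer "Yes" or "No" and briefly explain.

Yes - a valid derivation exists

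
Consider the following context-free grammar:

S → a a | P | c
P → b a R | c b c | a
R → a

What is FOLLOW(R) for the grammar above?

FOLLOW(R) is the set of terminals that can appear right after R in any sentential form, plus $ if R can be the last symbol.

We compute FOLLOW(R) using the standard algorithm.
FOLLOW(S) starts with {$}.
FIRST(P) = {a, b, c}
FIRST(R) = {a}
FIRST(S) = {a, b, c}
FOLLOW(P) = {$}
FOLLOW(R) = {$}
FOLLOW(S) = {$}
Therefore, FOLLOW(R) = {$}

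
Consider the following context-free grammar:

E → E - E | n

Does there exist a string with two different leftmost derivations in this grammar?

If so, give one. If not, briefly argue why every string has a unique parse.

Yes - the string 'n - n - n - n - n' has two distinct leftmost derivations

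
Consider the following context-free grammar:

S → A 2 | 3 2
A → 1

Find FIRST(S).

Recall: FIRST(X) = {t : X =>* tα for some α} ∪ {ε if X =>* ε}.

We compute FIRST(S) using the standard algorithm.
FIRST(A) = {1}
FIRST(S) = {1, 3}
Therefore, FIRST(S) = {1, 3}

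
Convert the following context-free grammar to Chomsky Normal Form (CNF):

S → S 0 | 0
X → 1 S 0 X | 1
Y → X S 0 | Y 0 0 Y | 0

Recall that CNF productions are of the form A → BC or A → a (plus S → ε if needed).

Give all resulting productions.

T0 → 0; S → 0; T1 → 1; X → 1; Y → 0; S → S T0; X → T1 X0; X0 → S X1; X1 → T0 X; Y → X X2; X2 → S T0; Y → Y X3; X3 → T0 X4; X4 → T0 Y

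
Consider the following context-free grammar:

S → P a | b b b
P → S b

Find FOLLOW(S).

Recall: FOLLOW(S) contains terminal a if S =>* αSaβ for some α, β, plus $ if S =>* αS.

We compute FOLLOW(S) using the standard algorithm.
FOLLOW(S) starts with {$}.
FIRST(P) = {b}
FIRST(S) = {b}
FOLLOW(P) = {a}
FOLLOW(S) = {$, b}
Therefore, FOLLOW(S) = {$, b}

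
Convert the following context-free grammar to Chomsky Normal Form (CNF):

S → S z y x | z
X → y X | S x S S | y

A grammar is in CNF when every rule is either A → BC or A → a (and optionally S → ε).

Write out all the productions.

TZ → z; TY → y; TX → x; S → z; X → y; S → S X0; X0 → TZ X1; X1 → TY TX; X → TY X; X → S X2; X2 → TX X3; X3 → S S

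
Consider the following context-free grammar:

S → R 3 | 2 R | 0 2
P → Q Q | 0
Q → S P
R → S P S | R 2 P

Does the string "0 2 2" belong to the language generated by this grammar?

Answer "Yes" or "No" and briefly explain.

No - no valid derivation exists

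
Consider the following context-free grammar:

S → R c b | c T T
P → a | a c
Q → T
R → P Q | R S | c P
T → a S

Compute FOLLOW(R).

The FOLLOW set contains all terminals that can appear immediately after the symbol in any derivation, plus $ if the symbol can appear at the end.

We compute FOLLOW(R) using the standard algorithm.
FOLLOW(S) starts with {$}.
FIRST(P) = {a}
FIRST(Q) = {a}
FIRST(R) = {a, c}
FIRST(S) = {a, c}
FIRST(T) = {a}
FOLLOW(P) = {a, c}
FOLLOW(Q) = {a, c}
FOLLOW(R) = {a, c}
FOLLOW(S) = {$, a, c}
FOLLOW(T) = {$, a, c}
Therefore, FOLLOW(R) = {a, c}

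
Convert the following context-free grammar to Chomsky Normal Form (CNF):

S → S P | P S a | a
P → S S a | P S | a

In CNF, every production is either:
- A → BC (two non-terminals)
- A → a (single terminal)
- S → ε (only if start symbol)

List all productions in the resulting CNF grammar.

TA → a; S → a; P → a; S → S P; S → P X0; X0 → S TA; P → S X1; X1 → S TA; P → P S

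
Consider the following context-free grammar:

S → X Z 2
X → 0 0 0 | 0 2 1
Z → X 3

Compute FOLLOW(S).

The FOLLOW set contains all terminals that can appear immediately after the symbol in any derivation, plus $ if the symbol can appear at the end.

We compute FOLLOW(S) using the standard algorithm.
FOLLOW(S) starts with {$}.
FIRST(S) = {0}
FIRST(X) = {0}
FIRST(Z) = {0}
FOLLOW(S) = {$}
FOLLOW(X) = {0, 3}
FOLLOW(Z) = {2}
Therefore, FOLLOW(S) = {$}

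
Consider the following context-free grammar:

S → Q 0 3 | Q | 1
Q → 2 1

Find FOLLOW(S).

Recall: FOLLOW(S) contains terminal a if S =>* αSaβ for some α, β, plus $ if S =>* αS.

We compute FOLLOW(S) using the standard algorithm.
FOLLOW(S) starts with {$}.
FIRST(Q) = {2}
FIRST(S) = {1, 2}
FOLLOW(Q) = {$, 0}
FOLLOW(S) = {$}
Therefore, FOLLOW(S) = {$}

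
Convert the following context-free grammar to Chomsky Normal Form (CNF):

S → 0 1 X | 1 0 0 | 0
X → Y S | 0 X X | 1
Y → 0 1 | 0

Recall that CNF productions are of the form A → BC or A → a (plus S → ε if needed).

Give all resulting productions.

T0 → 0; T1 → 1; S → 0; X → 1; Y → 0; S → T0 X0; X0 → T1 X; S → T1 X1; X1 → T0 T0; X → Y S; X → T0 X2; X2 → X X; Y → T0 T1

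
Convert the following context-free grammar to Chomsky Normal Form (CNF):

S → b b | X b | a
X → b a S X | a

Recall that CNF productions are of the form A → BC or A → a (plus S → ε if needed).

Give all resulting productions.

TB → b; S → a; TA → a; X → a; S → TB TB; S → X TB; X → TB X0; X0 → TA X1; X1 → S X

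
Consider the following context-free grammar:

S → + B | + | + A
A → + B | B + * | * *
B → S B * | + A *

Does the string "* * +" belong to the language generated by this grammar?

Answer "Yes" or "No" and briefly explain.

No - no valid derivation exists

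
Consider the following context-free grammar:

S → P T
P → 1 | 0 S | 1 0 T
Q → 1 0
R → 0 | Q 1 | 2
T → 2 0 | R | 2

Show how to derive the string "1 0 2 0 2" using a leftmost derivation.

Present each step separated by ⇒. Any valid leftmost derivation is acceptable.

S ⇒ P T ⇒ 1 0 T T ⇒ 1 0 2 0 T ⇒ 1 0 2 0 2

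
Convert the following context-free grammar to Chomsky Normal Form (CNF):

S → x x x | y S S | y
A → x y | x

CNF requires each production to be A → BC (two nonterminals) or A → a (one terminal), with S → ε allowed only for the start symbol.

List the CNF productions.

TX → x; TY → y; S → y; A → x; S → TX X0; X0 → TX TX; S → TY X1; X1 → S S; A → TX TY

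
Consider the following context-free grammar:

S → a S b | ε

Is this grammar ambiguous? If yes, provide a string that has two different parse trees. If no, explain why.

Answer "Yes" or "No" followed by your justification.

No - the grammar is unambiguous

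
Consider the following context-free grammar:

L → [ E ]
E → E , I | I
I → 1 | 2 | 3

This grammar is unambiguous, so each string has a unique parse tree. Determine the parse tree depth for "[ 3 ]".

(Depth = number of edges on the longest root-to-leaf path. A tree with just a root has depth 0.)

3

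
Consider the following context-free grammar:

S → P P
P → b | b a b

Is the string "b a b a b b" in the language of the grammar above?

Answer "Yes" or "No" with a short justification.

No - no valid derivation exists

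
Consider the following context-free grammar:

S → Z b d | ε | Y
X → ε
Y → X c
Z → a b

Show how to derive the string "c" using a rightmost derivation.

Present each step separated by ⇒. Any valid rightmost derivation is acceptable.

S ⇒ Y ⇒ X c ⇒ c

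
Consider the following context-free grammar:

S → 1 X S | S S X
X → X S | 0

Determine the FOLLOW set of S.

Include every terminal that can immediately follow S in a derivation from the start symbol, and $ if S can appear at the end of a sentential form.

We compute FOLLOW(S) using the standard algorithm.
FOLLOW(S) starts with {$}.
FIRST(S) = {1}
FIRST(X) = {0}
FOLLOW(S) = {$, 0, 1}
FOLLOW(X) = {$, 0, 1}
Therefore, FOLLOW(S) = {$, 0, 1}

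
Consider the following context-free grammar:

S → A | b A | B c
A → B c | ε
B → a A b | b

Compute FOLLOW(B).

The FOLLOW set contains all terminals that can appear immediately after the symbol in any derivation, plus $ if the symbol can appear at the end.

We compute FOLLOW(B) using the standard algorithm.
FOLLOW(S) starts with {$}.
FIRST(A) = {a, b, ε}
FIRST(B) = {a, b}
FIRST(S) = {a, b, ε}
FOLLOW(A) = {$, b}
FOLLOW(B) = {c}
FOLLOW(S) = {$}
Therefore, FOLLOW(B) = {c}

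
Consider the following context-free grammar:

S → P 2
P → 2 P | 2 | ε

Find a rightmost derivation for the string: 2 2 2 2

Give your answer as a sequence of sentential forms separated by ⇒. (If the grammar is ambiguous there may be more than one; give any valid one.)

S ⇒ P 2 ⇒ 2 P 2 ⇒ 2 2 P 2 ⇒ 2 2 2 2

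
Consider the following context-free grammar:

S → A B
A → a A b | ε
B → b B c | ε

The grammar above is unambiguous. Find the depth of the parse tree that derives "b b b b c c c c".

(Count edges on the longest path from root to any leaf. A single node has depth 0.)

6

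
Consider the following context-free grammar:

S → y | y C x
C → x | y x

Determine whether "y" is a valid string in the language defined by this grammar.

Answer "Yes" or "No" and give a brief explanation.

Yes - a valid derivation exists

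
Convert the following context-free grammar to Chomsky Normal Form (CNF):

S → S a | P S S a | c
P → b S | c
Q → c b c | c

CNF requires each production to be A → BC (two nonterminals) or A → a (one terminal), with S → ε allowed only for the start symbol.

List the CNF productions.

TA → a; S → c; TB → b; P → c; TC → c; Q → c; S → S TA; S → P X0; X0 → S X1; X1 → S TA; P → TB S; Q → TC X2; X2 → TB TC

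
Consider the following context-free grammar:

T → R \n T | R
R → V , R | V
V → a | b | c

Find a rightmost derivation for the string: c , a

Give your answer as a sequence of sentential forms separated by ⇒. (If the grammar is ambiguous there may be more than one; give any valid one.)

T ⇒ R ⇒ V , R ⇒ V , V ⇒ V , a ⇒ c , a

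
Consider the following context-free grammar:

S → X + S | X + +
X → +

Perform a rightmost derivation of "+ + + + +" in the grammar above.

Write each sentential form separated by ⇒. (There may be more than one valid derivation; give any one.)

S ⇒ X + S ⇒ X + X + + ⇒ X + + + + ⇒ + + + + +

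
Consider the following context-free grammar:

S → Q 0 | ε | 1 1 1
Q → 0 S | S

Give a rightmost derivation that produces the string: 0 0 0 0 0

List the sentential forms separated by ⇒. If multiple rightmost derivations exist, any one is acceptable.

S ⇒ Q 0 ⇒ 0 S 0 ⇒ 0 Q 0 0 ⇒ 0 0 S 0 0 ⇒ 0 0 Q 0 0 0 ⇒ 0 0 S 0 0 0 ⇒ 0 0 0 0 0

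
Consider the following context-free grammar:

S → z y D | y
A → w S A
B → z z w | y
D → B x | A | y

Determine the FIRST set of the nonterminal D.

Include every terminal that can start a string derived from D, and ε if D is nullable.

We compute FIRST(D) using the standard algorithm.
FIRST(A) = {w}
FIRST(B) = {y, z}
FIRST(D) = {w, y, z}
FIRST(S) = {y, z}
Therefore, FIRST(D) = {w, y, z}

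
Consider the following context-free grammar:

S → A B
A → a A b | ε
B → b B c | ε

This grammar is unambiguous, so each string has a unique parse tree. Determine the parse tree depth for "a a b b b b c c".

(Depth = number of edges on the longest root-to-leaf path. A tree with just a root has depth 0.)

4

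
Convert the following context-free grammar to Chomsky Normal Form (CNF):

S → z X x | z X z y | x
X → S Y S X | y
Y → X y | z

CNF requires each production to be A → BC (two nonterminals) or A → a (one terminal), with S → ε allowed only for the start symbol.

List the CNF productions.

TZ → z; TX → x; TY → y; S → x; X → y; Y → z; S → TZ X0; X0 → X TX; S → TZ X1; X1 → X X2; X2 → TZ TY; X → S X3; X3 → Y X4; X4 → S X; Y → X TY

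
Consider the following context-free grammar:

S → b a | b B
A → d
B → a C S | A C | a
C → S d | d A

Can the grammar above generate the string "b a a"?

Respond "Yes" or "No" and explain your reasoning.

No - no valid derivation exists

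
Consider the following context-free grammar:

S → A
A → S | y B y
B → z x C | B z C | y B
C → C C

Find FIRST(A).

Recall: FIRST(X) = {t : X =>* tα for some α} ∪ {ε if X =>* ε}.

We compute FIRST(A) using the standard algorithm.
FIRST(A) = {y}
FIRST(B) = {y, z}
FIRST(C) = {}
FIRST(S) = {y}
Therefore, FIRST(A) = {y}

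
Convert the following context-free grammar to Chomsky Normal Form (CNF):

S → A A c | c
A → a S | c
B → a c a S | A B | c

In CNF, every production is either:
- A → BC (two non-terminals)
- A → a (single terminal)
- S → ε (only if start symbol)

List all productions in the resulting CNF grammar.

TC → c; S → c; TA → a; A → c; B → c; S → A X0; X0 → A TC; A → TA S; B → TA X1; X1 → TC X2; X2 → TA S; B → A B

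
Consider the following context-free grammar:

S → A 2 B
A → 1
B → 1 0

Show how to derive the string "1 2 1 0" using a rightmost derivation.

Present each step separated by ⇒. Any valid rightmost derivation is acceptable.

S ⇒ A 2 B ⇒ A 2 1 0 ⇒ 1 2 1 0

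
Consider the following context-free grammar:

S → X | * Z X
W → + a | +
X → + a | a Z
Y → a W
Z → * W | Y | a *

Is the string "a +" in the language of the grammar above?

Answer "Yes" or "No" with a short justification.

No - no valid derivation exists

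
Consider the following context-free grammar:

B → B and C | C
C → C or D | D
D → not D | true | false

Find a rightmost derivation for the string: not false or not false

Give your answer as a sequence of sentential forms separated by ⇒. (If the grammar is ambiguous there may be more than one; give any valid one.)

B ⇒ C ⇒ C or D ⇒ C or not D ⇒ C or not false ⇒ D or not false ⇒ not D or not false ⇒ not false or not false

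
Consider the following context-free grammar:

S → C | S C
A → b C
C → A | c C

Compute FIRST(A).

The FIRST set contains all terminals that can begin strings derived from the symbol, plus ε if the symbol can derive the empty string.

We compute FIRST(A) using the standard algorithm.
FIRST(A) = {b}
FIRST(C) = {b, c}
FIRST(S) = {b, c}
Therefore, FIRST(A) = {b}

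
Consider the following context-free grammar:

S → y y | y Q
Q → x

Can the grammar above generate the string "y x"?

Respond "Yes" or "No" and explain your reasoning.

Yes - a valid derivation exists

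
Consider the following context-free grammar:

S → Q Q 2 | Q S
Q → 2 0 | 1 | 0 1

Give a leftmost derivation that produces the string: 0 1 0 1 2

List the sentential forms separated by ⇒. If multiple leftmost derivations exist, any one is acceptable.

S ⇒ Q Q 2 ⇒ 0 1 Q 2 ⇒ 0 1 0 1 2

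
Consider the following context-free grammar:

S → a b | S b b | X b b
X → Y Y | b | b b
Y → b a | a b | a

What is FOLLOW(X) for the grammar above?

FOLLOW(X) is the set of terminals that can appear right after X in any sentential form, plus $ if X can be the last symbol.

We compute FOLLOW(X) using the standard algorithm.
FOLLOW(S) starts with {$}.
FIRST(S) = {a, b}
FIRST(X) = {a, b}
FIRST(Y) = {a, b}
FOLLOW(S) = {$, b}
FOLLOW(X) = {b}
FOLLOW(Y) = {a, b}
Therefore, FOLLOW(X) = {b}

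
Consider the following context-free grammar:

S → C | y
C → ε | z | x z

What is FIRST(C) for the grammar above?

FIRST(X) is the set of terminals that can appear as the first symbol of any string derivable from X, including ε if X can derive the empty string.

We compute FIRST(C) using the standard algorithm.
FIRST(C) = {x, z, ε}
FIRST(S) = {x, y, z, ε}
Therefore, FIRST(C) = {x, z, ε}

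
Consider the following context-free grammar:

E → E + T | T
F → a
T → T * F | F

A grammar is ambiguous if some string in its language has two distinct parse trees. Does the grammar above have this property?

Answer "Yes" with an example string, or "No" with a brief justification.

No - the grammar is unambiguous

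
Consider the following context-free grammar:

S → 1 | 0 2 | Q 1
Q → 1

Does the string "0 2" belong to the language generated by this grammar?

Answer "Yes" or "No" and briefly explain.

Yes - a valid derivation exists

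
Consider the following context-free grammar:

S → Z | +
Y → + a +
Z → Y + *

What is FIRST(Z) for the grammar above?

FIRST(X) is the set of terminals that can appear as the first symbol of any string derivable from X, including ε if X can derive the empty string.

We compute FIRST(Z) using the standard algorithm.
FIRST(S) = {+}
FIRST(Y) = {+}
FIRST(Z) = {+}
Therefore, FIRST(Z) = {+}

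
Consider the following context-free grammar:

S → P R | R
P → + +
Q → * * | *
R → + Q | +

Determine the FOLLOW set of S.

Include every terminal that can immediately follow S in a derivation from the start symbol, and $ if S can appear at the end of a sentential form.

We compute FOLLOW(S) using the standard algorithm.
FOLLOW(S) starts with {$}.
FIRST(P) = {+}
FIRST(Q) = {*}
FIRST(R) = {+}
FIRST(S) = {+}
FOLLOW(P) = {+}
FOLLOW(Q) = {$}
FOLLOW(R) = {$}
FOLLOW(S) = {$}
Therefore, FOLLOW(S) = {$}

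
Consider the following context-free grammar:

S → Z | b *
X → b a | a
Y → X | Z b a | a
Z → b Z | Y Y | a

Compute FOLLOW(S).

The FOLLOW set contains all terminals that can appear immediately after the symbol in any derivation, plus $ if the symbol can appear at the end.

We compute FOLLOW(S) using the standard algorithm.
FOLLOW(S) starts with {$}.
FIRST(S) = {a, b}
FIRST(X) = {a, b}
FIRST(Y) = {a, b}
FIRST(Z) = {a, b}
FOLLOW(S) = {$}
FOLLOW(X) = {$, a, b}
FOLLOW(Y) = {$, a, b}
FOLLOW(Z) = {$, b}
Therefore, FOLLOW(S) = {$}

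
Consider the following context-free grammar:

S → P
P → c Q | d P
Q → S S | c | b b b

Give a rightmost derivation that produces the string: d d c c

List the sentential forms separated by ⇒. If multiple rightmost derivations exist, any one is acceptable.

S ⇒ P ⇒ d P ⇒ d d P ⇒ d d c Q ⇒ d d c c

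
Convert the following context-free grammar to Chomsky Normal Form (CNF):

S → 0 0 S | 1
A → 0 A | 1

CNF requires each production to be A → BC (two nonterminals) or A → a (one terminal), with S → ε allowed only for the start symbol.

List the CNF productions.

T0 → 0; S → 1; A → 1; S → T0 X0; X0 → T0 S; A → T0 A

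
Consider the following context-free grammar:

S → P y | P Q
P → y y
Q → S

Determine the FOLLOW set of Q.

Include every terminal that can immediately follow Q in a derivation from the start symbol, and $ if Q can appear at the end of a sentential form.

We compute FOLLOW(Q) using the standard algorithm.
FOLLOW(S) starts with {$}.
FIRST(P) = {y}
FIRST(Q) = {y}
FIRST(S) = {y}
FOLLOW(P) = {y}
FOLLOW(Q) = {$}
FOLLOW(S) = {$}
Therefore, FOLLOW(Q) = {$}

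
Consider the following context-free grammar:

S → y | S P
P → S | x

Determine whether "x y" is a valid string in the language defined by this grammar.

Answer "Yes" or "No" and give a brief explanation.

No - no valid derivation exists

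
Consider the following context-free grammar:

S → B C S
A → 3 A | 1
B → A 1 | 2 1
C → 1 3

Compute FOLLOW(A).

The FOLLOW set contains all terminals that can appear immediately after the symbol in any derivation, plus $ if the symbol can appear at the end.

We compute FOLLOW(A) using the standard algorithm.
FOLLOW(S) starts with {$}.
FIRST(A) = {1, 3}
FIRST(B) = {1, 2, 3}
FIRST(C) = {1}
FIRST(S) = {1, 2, 3}
FOLLOW(A) = {1}
FOLLOW(B) = {1}
FOLLOW(C) = {1, 2, 3}
FOLLOW(S) = {$}
Therefore, FOLLOW(A) = {1}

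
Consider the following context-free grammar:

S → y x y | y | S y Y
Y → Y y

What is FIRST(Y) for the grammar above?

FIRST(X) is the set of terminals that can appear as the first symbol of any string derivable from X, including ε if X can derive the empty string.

We compute FIRST(Y) using the standard algorithm.
FIRST(S) = {y}
FIRST(Y) = {}
Therefore, FIRST(Y) = {}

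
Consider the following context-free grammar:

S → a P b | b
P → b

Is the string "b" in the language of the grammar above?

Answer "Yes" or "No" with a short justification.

Yes - a valid derivation exists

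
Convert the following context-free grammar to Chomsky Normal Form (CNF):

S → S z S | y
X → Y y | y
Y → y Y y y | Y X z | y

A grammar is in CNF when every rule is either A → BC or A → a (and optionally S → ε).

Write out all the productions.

TZ → z; S → y; TY → y; X → y; Y → y; S → S X0; X0 → TZ S; X → Y TY; Y → TY X1; X1 → Y X2; X2 → TY TY; Y → Y X3; X3 → X TZ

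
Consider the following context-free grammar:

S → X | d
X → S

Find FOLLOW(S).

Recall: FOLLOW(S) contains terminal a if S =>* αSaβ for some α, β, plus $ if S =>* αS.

We compute FOLLOW(S) using the standard algorithm.
FOLLOW(S) starts with {$}.
FIRST(S) = {d}
FIRST(X) = {d}
FOLLOW(S) = {$}
FOLLOW(X) = {$}
Therefore, FOLLOW(S) = {$}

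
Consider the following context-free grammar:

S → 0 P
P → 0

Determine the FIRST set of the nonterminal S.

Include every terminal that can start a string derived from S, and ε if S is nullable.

We compute FIRST(S) using the standard algorithm.
FIRST(P) = {0}
FIRST(S) = {0}
Therefore, FIRST(S) = {0}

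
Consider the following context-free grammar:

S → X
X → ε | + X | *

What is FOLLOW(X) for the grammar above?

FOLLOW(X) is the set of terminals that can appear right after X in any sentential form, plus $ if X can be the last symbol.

We compute FOLLOW(X) using the standard algorithm.
FOLLOW(S) starts with {$}.
FIRST(S) = {*, +, ε}
FIRST(X) = {*, +, ε}
FOLLOW(S) = {$}
FOLLOW(X) = {$}
Therefore, FOLLOW(X) = {$}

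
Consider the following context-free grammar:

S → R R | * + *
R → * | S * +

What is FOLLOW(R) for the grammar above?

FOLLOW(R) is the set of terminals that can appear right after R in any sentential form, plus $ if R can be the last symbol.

We compute FOLLOW(R) using the standard algorithm.
FOLLOW(S) starts with {$}.
FIRST(R) = {*}
FIRST(S) = {*}
FOLLOW(R) = {$, *}
FOLLOW(S) = {$, *}
Therefore, FOLLOW(R) = {$, *}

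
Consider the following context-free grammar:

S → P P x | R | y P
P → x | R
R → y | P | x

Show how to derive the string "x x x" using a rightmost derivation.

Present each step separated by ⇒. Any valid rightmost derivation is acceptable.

S ⇒ P P x ⇒ P x x ⇒ x x x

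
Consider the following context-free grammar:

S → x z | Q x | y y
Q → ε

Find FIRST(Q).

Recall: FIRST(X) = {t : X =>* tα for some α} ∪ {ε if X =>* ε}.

We compute FIRST(Q) using the standard algorithm.
FIRST(Q) = {ε}
FIRST(S) = {x, y}
Therefore, FIRST(Q) = {ε}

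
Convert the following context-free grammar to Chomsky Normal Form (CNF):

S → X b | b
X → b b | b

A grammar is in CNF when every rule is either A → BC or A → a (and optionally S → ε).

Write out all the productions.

TB → b; S → b; X → b; S → X TB; X → TB TB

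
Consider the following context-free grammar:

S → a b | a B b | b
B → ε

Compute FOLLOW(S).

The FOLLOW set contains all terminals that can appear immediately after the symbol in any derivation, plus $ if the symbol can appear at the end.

We compute FOLLOW(S) using the standard algorithm.
FOLLOW(S) starts with {$}.
FIRST(B) = {ε}
FIRST(S) = {a, b}
FOLLOW(B) = {b}
FOLLOW(S) = {$}
Therefore, FOLLOW(S) = {$}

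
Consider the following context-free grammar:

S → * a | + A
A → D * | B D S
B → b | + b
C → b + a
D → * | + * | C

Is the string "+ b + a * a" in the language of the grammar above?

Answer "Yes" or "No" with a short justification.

No - no valid derivation exists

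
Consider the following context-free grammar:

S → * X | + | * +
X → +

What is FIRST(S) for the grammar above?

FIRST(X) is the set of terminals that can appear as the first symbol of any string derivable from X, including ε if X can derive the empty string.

We compute FIRST(S) using the standard algorithm.
FIRST(S) = {*, +}
FIRST(X) = {+}
Therefore, FIRST(S) = {*, +}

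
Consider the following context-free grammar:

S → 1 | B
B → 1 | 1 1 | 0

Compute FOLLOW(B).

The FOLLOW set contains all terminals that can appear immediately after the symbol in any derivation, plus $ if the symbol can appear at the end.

We compute FOLLOW(B) using the standard algorithm.
FOLLOW(S) starts with {$}.
FIRST(B) = {0, 1}
FIRST(S) = {0, 1}
FOLLOW(B) = {$}
FOLLOW(S) = {$}
Therefore, FOLLOW(B) = {$}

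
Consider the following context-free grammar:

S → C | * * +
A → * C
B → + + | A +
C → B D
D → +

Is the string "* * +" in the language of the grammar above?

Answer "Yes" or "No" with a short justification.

Yes - a valid derivation exists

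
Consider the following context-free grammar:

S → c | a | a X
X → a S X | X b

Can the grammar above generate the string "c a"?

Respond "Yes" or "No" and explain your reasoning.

No - no valid derivation exists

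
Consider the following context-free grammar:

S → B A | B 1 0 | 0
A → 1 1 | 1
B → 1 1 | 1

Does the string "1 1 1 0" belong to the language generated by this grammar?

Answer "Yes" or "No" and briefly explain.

Yes - a valid derivation exists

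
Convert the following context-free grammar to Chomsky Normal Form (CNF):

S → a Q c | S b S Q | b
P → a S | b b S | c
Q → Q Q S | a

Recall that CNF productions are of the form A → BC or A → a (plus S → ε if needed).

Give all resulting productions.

TA → a; TC → c; TB → b; S → b; P → c; Q → a; S → TA X0; X0 → Q TC; S → S X1; X1 → TB X2; X2 → S Q; P → TA S; P → TB X3; X3 → TB S; Q → Q X4; X4 → Q S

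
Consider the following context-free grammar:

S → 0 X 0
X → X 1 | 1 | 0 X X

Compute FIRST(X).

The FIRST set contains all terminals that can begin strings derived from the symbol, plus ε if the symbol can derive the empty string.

We compute FIRST(X) using the standard algorithm.
FIRST(S) = {0}
FIRST(X) = {0, 1}
Therefore, FIRST(X) = {0, 1}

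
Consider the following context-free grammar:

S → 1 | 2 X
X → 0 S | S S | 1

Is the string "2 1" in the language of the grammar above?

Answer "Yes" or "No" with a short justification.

Yes - a valid derivation exists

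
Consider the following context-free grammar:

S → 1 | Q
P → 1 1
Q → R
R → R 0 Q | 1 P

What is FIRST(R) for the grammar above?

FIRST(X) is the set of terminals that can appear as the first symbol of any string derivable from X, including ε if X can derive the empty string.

We compute FIRST(R) using the standard algorithm.
FIRST(P) = {1}
FIRST(Q) = {1}
FIRST(R) = {1}
FIRST(S) = {1}
Therefore, FIRST(R) = {1}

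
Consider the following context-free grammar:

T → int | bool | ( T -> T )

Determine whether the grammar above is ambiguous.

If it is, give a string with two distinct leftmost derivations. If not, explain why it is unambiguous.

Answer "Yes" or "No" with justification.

No - the grammar is unambiguous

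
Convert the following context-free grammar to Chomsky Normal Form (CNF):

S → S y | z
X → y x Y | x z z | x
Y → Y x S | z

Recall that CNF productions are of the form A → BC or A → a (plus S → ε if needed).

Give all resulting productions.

TY → y; S → z; TX → x; TZ → z; X → x; Y → z; S → S TY; X → TY X0; X0 → TX Y; X → TX X1; X1 → TZ TZ; Y → Y X2; X2 → TX S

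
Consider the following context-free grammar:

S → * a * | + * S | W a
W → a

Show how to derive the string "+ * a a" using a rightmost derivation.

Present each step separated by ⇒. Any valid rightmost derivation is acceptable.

S ⇒ + * S ⇒ + * W a ⇒ + * a a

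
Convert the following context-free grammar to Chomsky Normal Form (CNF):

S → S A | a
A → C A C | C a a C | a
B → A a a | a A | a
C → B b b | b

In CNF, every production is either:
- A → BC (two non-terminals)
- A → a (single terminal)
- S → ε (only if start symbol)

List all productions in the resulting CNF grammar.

S → a; TA → a; A → a; B → a; TB → b; C → b; S → S A; A → C X0; X0 → A C; A → C X1; X1 → TA X2; X2 → TA C; B → A X3; X3 → TA TA; B → TA A; C → B X4; X4 → TB TB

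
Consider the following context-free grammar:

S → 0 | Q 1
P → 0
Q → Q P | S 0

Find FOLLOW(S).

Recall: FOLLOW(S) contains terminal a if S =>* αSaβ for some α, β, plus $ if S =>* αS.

We compute FOLLOW(S) using the standard algorithm.
FOLLOW(S) starts with {$}.
FIRST(P) = {0}
FIRST(Q) = {0}
FIRST(S) = {0}
FOLLOW(P) = {0, 1}
FOLLOW(Q) = {0, 1}
FOLLOW(S) = {$, 0}
Therefore, FOLLOW(S) = {$, 0}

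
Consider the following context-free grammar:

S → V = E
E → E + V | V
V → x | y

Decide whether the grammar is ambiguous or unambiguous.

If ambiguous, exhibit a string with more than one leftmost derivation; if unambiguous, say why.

Unambiguous - every string in the language has a unique leftmost derivation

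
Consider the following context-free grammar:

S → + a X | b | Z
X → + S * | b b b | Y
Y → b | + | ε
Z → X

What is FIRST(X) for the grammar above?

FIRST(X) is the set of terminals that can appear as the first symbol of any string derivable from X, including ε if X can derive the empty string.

We compute FIRST(X) using the standard algorithm.
FIRST(S) = {+, b, ε}
FIRST(X) = {+, b, ε}
FIRST(Y) = {+, b, ε}
FIRST(Z) = {+, b, ε}
Therefore, FIRST(X) = {+, b, ε}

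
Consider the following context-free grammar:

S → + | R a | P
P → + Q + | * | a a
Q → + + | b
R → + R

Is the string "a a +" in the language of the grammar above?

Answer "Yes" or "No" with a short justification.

No - no valid derivation exists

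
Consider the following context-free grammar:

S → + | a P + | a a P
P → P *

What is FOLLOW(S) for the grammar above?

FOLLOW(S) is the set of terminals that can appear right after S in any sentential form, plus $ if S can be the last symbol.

We compute FOLLOW(S) using the standard algorithm.
FOLLOW(S) starts with {$}.
FIRST(P) = {}
FIRST(S) = {+, a}
FOLLOW(P) = {$, *, +}
FOLLOW(S) = {$}
Therefore, FOLLOW(S) = {$}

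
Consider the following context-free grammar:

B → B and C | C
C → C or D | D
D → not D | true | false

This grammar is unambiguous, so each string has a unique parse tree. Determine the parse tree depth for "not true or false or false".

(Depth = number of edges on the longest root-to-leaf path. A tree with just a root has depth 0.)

6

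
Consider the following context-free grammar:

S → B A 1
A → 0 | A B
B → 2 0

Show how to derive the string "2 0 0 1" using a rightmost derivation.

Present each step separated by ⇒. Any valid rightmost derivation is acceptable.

S ⇒ B A 1 ⇒ B 0 1 ⇒ 2 0 0 1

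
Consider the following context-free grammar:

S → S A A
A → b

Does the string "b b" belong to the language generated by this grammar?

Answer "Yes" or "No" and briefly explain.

No - no valid derivation exists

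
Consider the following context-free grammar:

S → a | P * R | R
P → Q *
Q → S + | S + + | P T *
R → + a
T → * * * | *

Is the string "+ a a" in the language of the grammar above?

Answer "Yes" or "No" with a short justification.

No - no valid derivation exists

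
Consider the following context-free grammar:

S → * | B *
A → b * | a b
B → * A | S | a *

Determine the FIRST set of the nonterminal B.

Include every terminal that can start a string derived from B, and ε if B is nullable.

We compute FIRST(B) using the standard algorithm.
FIRST(A) = {a, b}
FIRST(B) = {*, a}
FIRST(S) = {*, a}
Therefore, FIRST(B) = {*, a}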